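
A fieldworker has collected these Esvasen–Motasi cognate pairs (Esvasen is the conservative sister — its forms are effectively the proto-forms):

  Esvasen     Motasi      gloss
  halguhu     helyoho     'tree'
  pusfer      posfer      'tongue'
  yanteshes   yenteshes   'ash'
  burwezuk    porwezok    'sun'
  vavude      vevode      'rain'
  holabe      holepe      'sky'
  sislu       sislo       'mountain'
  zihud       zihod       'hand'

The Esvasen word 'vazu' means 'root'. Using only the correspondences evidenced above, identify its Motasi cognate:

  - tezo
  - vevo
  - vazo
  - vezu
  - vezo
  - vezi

vezo

halguhu ~ helyoho — Esvasen a corresponds to Motasi e after a consonant, before a consonant other than r, m, n, p, b, f, v.
halguhu ~ helyoho, sislu ~ sislo — Esvasen u corresponds to Motasi o word-finally.
Applying these to Esvasen 'vazu':
  vazu → vezu   (a→e after a consonant, before a consonant other than r, m, n, p, b, f, v)
  vezu → vezo   (u→o word-finally)
So the Motasi cognate is 'vezo'.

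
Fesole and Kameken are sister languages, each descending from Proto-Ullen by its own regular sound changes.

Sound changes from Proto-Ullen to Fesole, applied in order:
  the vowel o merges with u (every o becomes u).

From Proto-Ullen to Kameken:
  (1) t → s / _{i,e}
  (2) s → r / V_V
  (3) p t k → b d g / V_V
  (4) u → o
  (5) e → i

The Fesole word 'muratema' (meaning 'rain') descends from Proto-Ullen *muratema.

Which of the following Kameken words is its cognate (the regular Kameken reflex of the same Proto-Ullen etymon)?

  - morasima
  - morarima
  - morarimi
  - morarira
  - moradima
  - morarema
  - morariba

morarima

Kameken: *muratema > murasema > murarema > morarema > morarima  (by palatalisation, rhotacism, vowel merger, vowel merger)
The other candidates each miss or misapply at least one Kameken change.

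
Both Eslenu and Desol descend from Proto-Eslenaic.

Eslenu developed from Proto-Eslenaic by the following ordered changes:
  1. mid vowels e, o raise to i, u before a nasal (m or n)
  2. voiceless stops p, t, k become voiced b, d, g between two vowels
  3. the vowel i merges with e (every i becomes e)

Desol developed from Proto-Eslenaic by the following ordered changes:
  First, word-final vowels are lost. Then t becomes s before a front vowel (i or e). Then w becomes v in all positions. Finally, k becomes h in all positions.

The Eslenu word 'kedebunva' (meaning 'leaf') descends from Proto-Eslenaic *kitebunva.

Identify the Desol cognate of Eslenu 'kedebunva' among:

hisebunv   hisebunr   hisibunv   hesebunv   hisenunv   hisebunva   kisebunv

hisebunv

Desol: start from *kitebunva.
  rule 1 (apocope): kitebunva → kitebunv
  rule 2 (palatalisation): kitebunv → kisebunv
  rule 3: no change — kisebunv
  rule 4 (unconditioned shift): kisebunv → hisebunv
  ⇒ Desol hisebunv
The other candidates each miss or misapply at least one Desol change.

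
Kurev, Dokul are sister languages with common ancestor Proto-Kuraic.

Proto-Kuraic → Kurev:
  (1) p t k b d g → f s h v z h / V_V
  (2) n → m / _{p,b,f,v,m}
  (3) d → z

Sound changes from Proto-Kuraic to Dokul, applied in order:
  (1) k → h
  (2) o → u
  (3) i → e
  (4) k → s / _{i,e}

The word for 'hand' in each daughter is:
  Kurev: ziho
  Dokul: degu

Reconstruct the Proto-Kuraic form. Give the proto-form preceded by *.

*digo

Position 4: Kurev has o, Dokul has u. Kurev preserves o here (none of its changes turn any other segment into o), so the proto-segment is *o.
Position 1: Kurev has z, Dokul has d. Dokul preserves d here (none of its changes turn any other segment into d), so the proto-segment is *d.
This points to *digo. Verify forward in each daughter:
Kurev: start from *digo.
  rule 1 (intervocalic lenition): digo → diho
  rule 2: no change — diho
  rule 3 (unconditioned shift): diho → ziho
  ⇒ Kurev ziho
Dokul: start from *digo.
  rule 1: no change — digo
  rule 2 (vowel merger): digo → digu
  rule 3 (vowel merger): digu → degu
  rule 4: no change — degu
  ⇒ Dokul degu
*digo is the unique common source.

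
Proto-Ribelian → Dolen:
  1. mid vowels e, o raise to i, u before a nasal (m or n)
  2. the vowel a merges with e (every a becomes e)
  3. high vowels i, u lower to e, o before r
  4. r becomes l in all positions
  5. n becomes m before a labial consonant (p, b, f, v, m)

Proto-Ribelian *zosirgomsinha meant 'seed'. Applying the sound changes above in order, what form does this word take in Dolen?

Dolen: *zosirgomsinha > zosirgumsinha > zosirgumsinhe > zosergumsinhe > zoselgumsinhe  (by pre-nasal raising, vowel merger, pre-rhotic lowering, unconditioned shift)

zoselgumsinhe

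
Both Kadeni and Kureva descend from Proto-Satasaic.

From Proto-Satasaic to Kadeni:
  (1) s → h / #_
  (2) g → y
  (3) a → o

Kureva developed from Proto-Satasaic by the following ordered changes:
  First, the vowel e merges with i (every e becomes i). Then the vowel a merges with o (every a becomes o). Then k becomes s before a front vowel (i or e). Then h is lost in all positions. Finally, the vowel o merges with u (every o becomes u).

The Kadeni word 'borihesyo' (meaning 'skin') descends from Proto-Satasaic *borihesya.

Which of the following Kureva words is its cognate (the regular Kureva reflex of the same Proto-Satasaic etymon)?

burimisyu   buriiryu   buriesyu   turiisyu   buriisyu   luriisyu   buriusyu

buriisyu

Kureva: *borihesya
  borihesya → borihisya   [vowel merger]
  borihisya → borihisyo   [vowel merger]
  borihisyo (rule 3 does not apply)
  borihisyo → boriisyo   [h-loss]
  boriisyo → buriisyu   [vowel merger]
  giving Kureva buriisyu.
The other candidates each miss or misapply at least one Kureva change.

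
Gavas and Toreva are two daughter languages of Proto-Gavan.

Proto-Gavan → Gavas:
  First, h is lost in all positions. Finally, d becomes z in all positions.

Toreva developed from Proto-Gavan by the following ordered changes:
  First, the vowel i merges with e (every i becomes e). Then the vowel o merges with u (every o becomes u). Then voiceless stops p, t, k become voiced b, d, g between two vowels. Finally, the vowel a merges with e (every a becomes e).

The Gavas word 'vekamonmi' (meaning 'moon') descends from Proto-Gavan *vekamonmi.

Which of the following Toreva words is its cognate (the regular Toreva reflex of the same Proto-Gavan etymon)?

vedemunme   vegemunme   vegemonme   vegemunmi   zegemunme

vegemunme

Toreva: *vekamonmi
  vekamonmi → vekamonme   [vowel merger]
  vekamonme → vekamunme   [vowel merger]
  vekamunme → vegamunme   [intervocalic voicing]
  vegamunme → vegemunme   [vowel merger]
  giving Toreva vegemunme.
The other candidates each miss or misapply at least one Toreva change.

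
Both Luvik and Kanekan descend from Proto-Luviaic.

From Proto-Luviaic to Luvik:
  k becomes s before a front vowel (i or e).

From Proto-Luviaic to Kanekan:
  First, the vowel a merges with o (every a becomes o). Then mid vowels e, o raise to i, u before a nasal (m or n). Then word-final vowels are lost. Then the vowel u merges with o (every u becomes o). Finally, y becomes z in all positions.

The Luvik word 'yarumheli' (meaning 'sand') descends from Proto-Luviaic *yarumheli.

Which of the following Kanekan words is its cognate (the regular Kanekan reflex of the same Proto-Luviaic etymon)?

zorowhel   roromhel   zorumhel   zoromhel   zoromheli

Kanekan: start from *yarumheli.
  rule 1 (vowel merger): yarumheli → yorumheli
  rule 2: no change — yorumheli
  rule 3 (apocope): yorumheli → yorumhel
  rule 4 (vowel merger): yorumhel → yoromhel
  rule 5 (unconditioned shift): yoromhel → zoromhel
  ⇒ Kanekan zoromhel
Among the options, 'zoromhel' alone shows every Kanekan change applied in order.

zoromhel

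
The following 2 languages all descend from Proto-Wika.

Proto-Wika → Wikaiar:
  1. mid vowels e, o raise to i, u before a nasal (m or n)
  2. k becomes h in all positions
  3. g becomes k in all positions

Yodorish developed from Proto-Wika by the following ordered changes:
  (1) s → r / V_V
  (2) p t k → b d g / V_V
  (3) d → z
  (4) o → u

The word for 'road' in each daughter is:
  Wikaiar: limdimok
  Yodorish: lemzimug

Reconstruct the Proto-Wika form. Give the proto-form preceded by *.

*lemdimog

Position 8: Wikaiar has k, Yodorish has g. In Wikaiar, k can only continue *g, so the proto-segment is *g.
Position 2: Wikaiar has i, Yodorish has e. Yodorish preserves e here (none of its changes turn any other segment into e), so the proto-segment is *e.
Position 7: Wikaiar has o, Yodorish has u. Wikaiar preserves o here (none of its changes turn any other segment into o), so the proto-segment is *o.
Continuing position by position gives *lemdimog; check it forward:
Wikaiar: *lemdimog > limdimog > limdimok  (by pre-nasal raising, unconditioned shift)
Yodorish: start from *lemdimog.
  rule 1: no change — lemdimog
  rule 2: no change — lemdimog
  rule 3 (unconditioned shift): lemdimog → lemzimog
  rule 4 (vowel merger): lemzimog → lemzimug
  ⇒ Yodorish lemzimug
Only *lemdimog yields all of Wikaiar limdimok, Yodorish lemzimug.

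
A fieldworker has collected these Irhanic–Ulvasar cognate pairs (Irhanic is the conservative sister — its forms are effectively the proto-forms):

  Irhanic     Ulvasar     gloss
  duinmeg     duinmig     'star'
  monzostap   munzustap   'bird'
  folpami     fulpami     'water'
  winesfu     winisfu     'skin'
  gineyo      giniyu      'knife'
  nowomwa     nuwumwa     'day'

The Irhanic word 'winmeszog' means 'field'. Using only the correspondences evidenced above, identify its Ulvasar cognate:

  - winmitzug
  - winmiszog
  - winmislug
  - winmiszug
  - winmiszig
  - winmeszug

duinmeg ~ duinmig, winesfu ~ winisfu — Irhanic e corresponds to Ulvasar i after a consonant, before a consonant other than r, m, n, p, b, f, v.
monzostap ~ munzustap, folpami ~ fulpami — Irhanic o corresponds to Ulvasar u after a consonant, before a consonant other than r, m, n, p, b, f, v.
Applying these to Irhanic 'winmeszog':
  winmeszog → winmiszog   (e→i after a consonant, before a consonant other than r, m, n, p, b, f, v)
  winmiszog → winmiszug   (o→u after a consonant, before a consonant other than r, m, n, p, b, f, v)
So the Ulvasar cognate is 'winmiszug'.

winmiszug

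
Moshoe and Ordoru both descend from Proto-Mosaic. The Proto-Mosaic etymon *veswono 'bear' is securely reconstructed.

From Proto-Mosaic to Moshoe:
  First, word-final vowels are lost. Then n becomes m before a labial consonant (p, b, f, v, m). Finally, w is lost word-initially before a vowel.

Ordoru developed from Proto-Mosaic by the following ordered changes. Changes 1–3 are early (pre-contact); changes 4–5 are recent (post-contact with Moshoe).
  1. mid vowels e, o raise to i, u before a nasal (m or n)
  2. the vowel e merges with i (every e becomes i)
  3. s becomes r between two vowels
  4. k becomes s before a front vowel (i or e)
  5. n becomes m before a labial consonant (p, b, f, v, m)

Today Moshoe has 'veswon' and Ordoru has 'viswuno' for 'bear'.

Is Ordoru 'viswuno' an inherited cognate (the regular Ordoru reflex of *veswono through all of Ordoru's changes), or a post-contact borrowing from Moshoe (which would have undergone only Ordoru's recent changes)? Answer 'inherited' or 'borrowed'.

inherited

If inherited, *veswono would pass through all of Ordoru's changes:
Ordoru: start from *veswono.
  rule 1 (pre-nasal raising): veswono → veswuno
  rule 2 (vowel merger): veswuno → viswuno
  rule 3: no change — viswuno
  rule 4: no change — viswuno
  rule 5: no change — viswuno
  ⇒ Ordoru viswuno
If borrowed from Moshoe 'veswon' after the early changes, it would undergo only the recent ones:
  rule 4 (palatalisation): no change (veswon)
  rule 5 (nasal place assimilation): no change (veswon)
  ⇒ as a loan: veswon
Ordoru 'viswuno' matches the inherited outcome exactly, so it is an inherited cognate, not a loan.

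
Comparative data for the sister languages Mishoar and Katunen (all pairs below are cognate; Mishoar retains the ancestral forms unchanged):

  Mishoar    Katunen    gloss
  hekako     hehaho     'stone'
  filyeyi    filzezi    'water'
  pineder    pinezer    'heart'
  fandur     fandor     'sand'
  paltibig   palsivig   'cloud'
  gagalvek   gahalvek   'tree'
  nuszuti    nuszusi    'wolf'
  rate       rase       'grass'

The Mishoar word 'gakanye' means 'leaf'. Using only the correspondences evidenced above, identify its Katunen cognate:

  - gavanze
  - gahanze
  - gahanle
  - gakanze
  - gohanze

gahanze

hekako ~ hehaho — Mishoar k corresponds to Katunen h between vowels (before a back vowel).
filyeyi ~ filzezi — Mishoar y corresponds to Katunen z after a consonant, before a front vowel.
Applying these to Mishoar 'gakanye':
  gakanye → gahanye   (k→h between vowels (before a back vowel))
  gahanye → gahanze   (y→z after a consonant, before a front vowel)
So the Katunen cognate is 'gahanze'.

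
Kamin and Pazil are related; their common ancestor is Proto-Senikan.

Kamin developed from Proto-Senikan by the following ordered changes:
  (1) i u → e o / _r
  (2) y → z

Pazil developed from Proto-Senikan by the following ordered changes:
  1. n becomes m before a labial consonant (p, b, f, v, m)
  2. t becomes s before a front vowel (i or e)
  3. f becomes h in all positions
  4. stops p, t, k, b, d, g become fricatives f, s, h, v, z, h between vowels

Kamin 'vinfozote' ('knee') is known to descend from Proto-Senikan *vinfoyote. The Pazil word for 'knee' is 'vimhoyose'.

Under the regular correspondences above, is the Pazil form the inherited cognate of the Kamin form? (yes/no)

Derive the expected Pazil reflex of *vinfoyote:
Pazil: start from *vinfoyote.
  rule 1 (nasal place assimilation): vinfoyote → vimfoyote
  rule 2 (palatalisation): vimfoyote → vimfoyose
  rule 3 (unconditioned shift): vimfoyose → vimhoyose
  rule 4: no change — vimhoyose
  ⇒ Pazil vimhoyose
Pazil 'vimhoyose' matches the regular reflex exactly, so the pair is cognate.

yes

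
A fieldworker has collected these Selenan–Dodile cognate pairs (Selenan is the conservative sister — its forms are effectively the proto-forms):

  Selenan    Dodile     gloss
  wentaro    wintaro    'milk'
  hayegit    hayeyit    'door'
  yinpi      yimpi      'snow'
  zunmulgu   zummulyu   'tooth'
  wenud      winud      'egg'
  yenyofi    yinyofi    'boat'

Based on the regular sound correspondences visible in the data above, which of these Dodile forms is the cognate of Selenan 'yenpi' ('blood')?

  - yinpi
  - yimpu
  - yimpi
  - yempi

wentaro ~ wintaro, wenud ~ winud — Selenan e corresponds to Dodile i after a consonant, before a nasal.
yinpi ~ yimpi — Selenan n corresponds to Dodile m after a vowel, before a labial obstruent.
Applying these to Selenan 'yenpi':
  yenpi → yinpi   (e→i after a consonant, before a nasal)
  yinpi → yimpi   (n→m after a vowel, before a labial obstruent)
So the Dodile cognate is 'yimpi'.

yimpi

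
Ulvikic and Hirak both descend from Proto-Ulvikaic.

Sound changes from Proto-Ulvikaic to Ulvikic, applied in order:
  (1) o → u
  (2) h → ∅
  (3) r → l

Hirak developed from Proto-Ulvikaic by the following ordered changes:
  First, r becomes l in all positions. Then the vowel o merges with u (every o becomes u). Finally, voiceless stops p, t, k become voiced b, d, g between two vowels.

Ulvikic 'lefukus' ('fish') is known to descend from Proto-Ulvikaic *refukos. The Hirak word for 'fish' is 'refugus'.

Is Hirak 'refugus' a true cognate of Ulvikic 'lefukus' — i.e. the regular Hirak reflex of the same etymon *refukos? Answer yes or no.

no

Derive the expected Hirak reflex of *refukos:
Hirak: *refukos
  refukos → lefukos   [unconditioned shift]
  lefukos → lefukus   [vowel merger]
  lefukus → lefugus   [intervocalic voicing]
  giving Hirak lefugus.
The regular Hirak reflex would be 'lefugus', but the attested form is 'refugus'. The correspondence is irregular, so they are not cognates (the Hirak form has a different source).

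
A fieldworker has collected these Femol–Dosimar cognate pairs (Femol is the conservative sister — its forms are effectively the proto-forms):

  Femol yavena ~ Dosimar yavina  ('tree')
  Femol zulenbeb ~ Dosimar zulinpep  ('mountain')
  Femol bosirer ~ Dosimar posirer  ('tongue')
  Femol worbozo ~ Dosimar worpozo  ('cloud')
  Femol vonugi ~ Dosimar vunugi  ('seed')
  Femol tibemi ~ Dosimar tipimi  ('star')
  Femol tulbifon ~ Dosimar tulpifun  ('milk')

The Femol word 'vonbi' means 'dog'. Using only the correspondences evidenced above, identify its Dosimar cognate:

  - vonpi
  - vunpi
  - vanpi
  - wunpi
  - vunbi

vonugi ~ vunugi, tulbifon ~ tulpifun — Femol o corresponds to Dosimar u after a consonant, before a nasal.
tulbifon ~ tulpifun — Femol b corresponds to Dosimar p after a consonant, before a front vowel.
Applying these to Femol 'vonbi':
  vonbi → vunbi   (o→u after a consonant, before a nasal)
  vunbi → vunpi   (b→p after a consonant, before a front vowel)
So the Dosimar cognate is 'vunpi'.

vunpi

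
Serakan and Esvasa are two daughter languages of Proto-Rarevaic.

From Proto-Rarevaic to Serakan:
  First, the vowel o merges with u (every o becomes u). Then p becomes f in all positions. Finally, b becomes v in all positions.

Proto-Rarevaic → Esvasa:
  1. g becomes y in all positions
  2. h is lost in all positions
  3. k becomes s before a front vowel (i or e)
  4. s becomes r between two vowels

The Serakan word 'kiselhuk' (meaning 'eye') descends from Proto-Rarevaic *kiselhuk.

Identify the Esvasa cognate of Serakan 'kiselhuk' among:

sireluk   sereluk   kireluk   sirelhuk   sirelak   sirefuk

sireluk

Esvasa: start from *kiselhuk.
  rule 1: no change — kiselhuk
  rule 2 (h-loss): kiselhuk → kiseluk
  rule 3 (palatalisation): kiseluk → siseluk
  rule 4 (rhotacism): siseluk → sireluk
  ⇒ Esvasa sireluk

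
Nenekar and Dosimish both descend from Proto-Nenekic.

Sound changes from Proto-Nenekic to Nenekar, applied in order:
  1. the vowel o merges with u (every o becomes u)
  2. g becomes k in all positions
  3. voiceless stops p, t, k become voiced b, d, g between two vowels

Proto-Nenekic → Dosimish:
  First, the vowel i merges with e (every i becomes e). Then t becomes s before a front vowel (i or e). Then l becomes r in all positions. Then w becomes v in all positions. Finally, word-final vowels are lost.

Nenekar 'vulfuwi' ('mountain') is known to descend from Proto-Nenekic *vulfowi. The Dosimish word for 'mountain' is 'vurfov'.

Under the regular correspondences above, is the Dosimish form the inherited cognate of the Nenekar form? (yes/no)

yes

Derive the expected Dosimish reflex of *vulfowi:
Dosimish: *vulfowi > vulfowe > vurfowe > vurfove > vurfov  (by vowel merger, unconditioned shift, unconditioned shift, apocope)
Dosimish 'vurfov' matches the regular reflex exactly, so the pair is cognate.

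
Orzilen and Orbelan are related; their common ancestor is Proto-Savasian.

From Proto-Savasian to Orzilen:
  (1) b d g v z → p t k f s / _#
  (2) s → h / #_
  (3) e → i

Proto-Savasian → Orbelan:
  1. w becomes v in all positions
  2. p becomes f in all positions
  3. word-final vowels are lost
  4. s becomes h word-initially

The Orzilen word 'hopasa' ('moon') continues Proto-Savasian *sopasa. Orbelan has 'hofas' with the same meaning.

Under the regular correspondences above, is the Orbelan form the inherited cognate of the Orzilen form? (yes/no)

yes

Derive the expected Orbelan reflex of *sopasa:
Orbelan: start from *sopasa.
  rule 1: no change — sopasa
  rule 2 (unconditioned shift): sopasa → sofasa
  rule 3 (apocope): sofasa → sofas
  rule 4 (debuccalisation): sofas → hofas
  ⇒ Orbelan hofas
Orbelan 'hofas' matches the regular reflex exactly, so the pair is cognate.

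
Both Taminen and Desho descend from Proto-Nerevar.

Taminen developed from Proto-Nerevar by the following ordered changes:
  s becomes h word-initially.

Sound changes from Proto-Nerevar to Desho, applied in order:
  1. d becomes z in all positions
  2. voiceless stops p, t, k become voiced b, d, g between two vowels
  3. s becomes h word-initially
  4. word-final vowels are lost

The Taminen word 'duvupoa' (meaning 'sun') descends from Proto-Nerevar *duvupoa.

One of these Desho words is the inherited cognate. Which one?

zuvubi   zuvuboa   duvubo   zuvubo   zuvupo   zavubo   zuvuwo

zuvubo

Desho: *duvupoa > zuvupoa > zuvuboa > zuvubo  (by unconditioned shift, intervocalic voicing, apocope)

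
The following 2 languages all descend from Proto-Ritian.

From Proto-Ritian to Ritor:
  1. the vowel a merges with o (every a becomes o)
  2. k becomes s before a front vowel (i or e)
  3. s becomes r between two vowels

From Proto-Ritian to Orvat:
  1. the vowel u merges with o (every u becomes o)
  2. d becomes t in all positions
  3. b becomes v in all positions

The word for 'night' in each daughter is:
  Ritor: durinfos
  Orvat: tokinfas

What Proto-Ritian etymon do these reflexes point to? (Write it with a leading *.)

Position 3: Ritor has r, Orvat has k. Orvat preserves k here (none of its changes turn any other segment into k), so the proto-segment is *k.
Position 2: Ritor has u, Orvat has o. Ritor preserves u here (none of its changes turn any other segment into u), so the proto-segment is *u.
Position 7: Ritor has o, Orvat has a. Orvat preserves a here (none of its changes turn any other segment into a), so the proto-segment is *a.
Verify the candidate proto-form against each daughter:
Ritor: *dukinfas > dukinfos > dusinfos > durinfos  (by vowel merger, palatalisation, rhotacism)
Orvat: start from *dukinfas.
  rule 1 (vowel merger): dukinfas → dokinfas
  rule 2 (unconditioned shift): dokinfas → tokinfas
  rule 3: no change — tokinfas
  ⇒ Orvat tokinfas
No other proto-form is consistent with every reflex, so the reconstruction is *dukinfas.

*dukinfas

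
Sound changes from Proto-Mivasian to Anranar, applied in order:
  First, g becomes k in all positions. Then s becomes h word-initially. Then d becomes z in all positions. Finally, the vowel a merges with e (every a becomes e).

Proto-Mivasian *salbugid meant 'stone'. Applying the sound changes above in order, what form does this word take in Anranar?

helbukiz

Anranar: start from *salbugid.
  rule 1 (unconditioned shift): salbugid → salbukid
  rule 2 (debuccalisation): salbukid → halbukid
  rule 3 (unconditioned shift): halbukid → halbukiz
  rule 4 (vowel merger): halbukiz → helbukiz
  ⇒ Anranar helbukiz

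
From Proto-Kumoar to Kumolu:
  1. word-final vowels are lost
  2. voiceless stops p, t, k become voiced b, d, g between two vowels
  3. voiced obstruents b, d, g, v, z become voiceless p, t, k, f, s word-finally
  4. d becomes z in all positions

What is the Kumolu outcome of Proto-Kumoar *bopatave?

bobazaf

Kumolu: start from *bopatave.
  rule 1 (apocope): bopatave → bopatav
  rule 2 (intervocalic voicing): bopatav → bobadav
  rule 3 (final devoicing): bobadav → bobadaf
  rule 4 (unconditioned shift): bobadaf → bobazaf
  ⇒ Kumolu bobazaf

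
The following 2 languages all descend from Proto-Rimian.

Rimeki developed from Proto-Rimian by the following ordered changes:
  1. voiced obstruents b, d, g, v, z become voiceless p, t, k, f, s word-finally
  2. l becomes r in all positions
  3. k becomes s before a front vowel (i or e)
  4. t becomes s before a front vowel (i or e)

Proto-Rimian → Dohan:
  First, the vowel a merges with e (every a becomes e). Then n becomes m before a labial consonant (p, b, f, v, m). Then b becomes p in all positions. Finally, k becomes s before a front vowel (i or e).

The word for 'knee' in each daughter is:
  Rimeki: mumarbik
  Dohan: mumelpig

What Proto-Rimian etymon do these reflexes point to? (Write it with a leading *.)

*mumalbig

Position 8: Rimeki has k, Dohan has g. Dohan preserves g here (none of its changes turn any other segment into g), so the proto-segment is *g.
Position 6: Rimeki has b, Dohan has p. Rimeki preserves b here (none of its changes turn any other segment into b), so the proto-segment is *b.
Position 4: Rimeki has a, Dohan has e. Rimeki preserves a here (none of its changes turn any other segment into a), so the proto-segment is *a.
Continuing position by position gives *mumalbig; check it forward:
Rimeki: start from *mumalbig.
  rule 1 (final devoicing): mumalbig → mumalbik
  rule 2 (unconditioned shift): mumalbik → mumarbik
  rule 3: no change — mumarbik
  rule 4: no change — mumarbik
  ⇒ Rimeki mumarbik
Dohan: *mumalbig > mumelbig > mumelpig  (by vowel merger, unconditioned shift)
No other proto-form is consistent with every reflex, so the reconstruction is *mumalbig.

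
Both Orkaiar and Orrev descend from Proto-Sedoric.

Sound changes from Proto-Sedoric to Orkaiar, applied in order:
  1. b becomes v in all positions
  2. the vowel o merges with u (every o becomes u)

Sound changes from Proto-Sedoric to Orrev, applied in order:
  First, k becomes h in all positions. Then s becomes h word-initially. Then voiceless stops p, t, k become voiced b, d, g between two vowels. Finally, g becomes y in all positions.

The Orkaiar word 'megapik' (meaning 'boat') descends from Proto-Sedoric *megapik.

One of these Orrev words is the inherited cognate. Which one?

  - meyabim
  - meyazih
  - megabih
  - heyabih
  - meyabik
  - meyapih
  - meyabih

Orrev: *megapik
  megapik → megapih   [unconditioned shift]
  megapih (rule 2 does not apply)
  megapih → megabih   [intervocalic voicing]
  megabih → meyabih   [unconditioned shift]
  giving Orrev meyabih.
Only 'meyabih' matches the regular Orrev development of *megapik.

meyabih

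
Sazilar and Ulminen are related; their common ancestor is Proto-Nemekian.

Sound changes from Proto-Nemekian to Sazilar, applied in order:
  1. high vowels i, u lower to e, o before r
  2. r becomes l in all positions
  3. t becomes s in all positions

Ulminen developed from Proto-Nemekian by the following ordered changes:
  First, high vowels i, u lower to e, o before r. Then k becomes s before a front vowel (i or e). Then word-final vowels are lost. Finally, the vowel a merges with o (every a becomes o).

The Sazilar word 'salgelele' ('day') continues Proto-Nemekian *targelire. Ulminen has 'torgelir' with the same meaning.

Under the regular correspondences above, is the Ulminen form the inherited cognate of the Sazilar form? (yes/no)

no

Derive the expected Ulminen reflex of *targelire:
Ulminen: start from *targelire.
  rule 1 (pre-rhotic lowering): targelire → targelere
  rule 2: no change — targelere
  rule 3 (apocope): targelere → targeler
  rule 4 (vowel merger): targeler → torgeler
  ⇒ Ulminen torgeler
The regular Ulminen reflex would be 'torgeler', but the attested form is 'torgelir'. The correspondence is irregular, so they are not cognates (the Ulminen form has a different source).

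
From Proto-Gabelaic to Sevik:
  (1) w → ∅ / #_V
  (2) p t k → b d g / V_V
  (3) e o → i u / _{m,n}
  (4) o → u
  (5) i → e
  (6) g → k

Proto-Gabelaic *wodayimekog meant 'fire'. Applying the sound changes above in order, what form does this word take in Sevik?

udayemekuk

Sevik: *wodayimekog
  wodayimekog → odayimekog   [glide loss]
  odayimekog → odayimegog   [intervocalic voicing]
  odayimegog (rule 3 does not apply)
  odayimegog → udayimegug   [vowel merger]
  udayimegug → udayemegug   [vowel merger]
  udayemegug → udayemekuk   [unconditioned shift]
  giving Sevik udayemekuk.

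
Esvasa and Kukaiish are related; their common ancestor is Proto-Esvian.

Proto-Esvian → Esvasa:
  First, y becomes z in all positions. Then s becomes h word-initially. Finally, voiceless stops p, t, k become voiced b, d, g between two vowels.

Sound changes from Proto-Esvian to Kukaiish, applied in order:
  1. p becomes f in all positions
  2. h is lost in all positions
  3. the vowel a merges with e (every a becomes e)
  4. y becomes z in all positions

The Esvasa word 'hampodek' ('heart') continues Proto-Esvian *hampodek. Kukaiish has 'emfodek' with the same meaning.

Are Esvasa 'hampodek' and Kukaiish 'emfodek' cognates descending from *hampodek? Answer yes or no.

Derive the expected Kukaiish reflex of *hampodek:
Kukaiish: *hampodek > hamfodek > amfodek > emfodek  (by unconditioned shift, h-loss, vowel merger)
Kukaiish 'emfodek' matches the regular reflex exactly, so the pair is cognate.

yes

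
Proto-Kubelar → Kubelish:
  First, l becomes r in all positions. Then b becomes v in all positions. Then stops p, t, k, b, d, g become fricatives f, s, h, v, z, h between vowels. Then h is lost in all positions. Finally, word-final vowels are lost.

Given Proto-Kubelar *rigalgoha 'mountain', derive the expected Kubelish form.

riargo

Kubelish: start from *rigalgoha.
  rule 1 (unconditioned shift): rigalgoha → rigargoha
  rule 2: no change — rigargoha
  rule 3 (intervocalic lenition): rigargoha → rihargoha
  rule 4 (h-loss): rihargoha → riargoa
  rule 5 (apocope): riargoa → riargo
  ⇒ Kubelish riargo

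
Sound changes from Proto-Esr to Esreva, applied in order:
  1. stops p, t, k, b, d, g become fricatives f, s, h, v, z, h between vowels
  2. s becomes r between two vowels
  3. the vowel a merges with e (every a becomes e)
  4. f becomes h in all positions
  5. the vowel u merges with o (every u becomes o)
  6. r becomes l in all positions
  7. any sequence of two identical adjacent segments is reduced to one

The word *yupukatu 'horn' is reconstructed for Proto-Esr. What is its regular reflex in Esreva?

yohohelo

Esreva: *yupukatu > yufuhasu > yufuharu > yufuheru > yuhuheru > yohohero > yohohelo  (by intervocalic lenition, rhotacism, vowel merger, unconditioned shift, vowel merger, unconditioned shift)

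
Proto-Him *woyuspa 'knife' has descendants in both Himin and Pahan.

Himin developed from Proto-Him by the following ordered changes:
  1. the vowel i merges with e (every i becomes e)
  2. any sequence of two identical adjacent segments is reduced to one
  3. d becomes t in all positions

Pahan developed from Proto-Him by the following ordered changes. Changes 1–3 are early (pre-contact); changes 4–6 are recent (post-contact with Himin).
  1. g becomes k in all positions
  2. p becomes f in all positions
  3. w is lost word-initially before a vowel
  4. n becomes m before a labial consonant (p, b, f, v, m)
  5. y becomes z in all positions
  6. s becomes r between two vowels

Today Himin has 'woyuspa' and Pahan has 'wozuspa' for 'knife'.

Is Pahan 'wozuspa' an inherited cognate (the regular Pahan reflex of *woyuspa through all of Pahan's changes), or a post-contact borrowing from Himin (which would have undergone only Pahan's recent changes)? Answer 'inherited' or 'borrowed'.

borrowed

If inherited, *woyuspa would pass through all of Pahan's changes:
Pahan: start from *woyuspa.
  rule 1: no change — woyuspa
  rule 2 (unconditioned shift): woyuspa → woyusfa
  rule 3 (glide loss): woyusfa → oyusfa
  rule 4: no change — oyusfa
  rule 5 (unconditioned shift): oyusfa → ozusfa
  rule 6: no change — ozusfa
  ⇒ Pahan ozusfa
If borrowed from Himin 'woyuspa' after the early changes, it would undergo only the recent ones:
  rule 4 (nasal place assimilation): no change (woyuspa)
  rule 5 (unconditioned shift): woyuspa → wozuspa
  rule 6 (rhotacism): no change (wozuspa)
  ⇒ as a loan: wozuspa
Pahan 'wozuspa' matches the loan outcome 'wozuspa', not the inherited 'ozusfa' — it skipped the early Pahan changes, so it was borrowed from Himin.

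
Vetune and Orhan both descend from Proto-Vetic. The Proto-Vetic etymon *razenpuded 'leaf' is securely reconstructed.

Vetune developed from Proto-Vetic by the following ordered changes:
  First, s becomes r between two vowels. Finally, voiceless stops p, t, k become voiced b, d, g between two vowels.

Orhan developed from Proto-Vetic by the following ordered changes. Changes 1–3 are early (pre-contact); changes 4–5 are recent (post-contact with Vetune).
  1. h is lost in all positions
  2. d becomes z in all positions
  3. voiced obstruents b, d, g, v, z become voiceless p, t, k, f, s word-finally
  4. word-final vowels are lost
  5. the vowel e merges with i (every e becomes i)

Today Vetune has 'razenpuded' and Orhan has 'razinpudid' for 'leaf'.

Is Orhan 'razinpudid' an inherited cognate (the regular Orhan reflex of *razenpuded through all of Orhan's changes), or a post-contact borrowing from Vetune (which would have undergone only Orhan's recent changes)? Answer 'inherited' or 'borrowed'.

If inherited, *razenpuded would pass through all of Orhan's changes:
Orhan: *razenpuded
  razenpuded (rule 1 does not apply)
  razenpuded → razenpuzez   [unconditioned shift]
  razenpuzez → razenpuzes   [final devoicing]
  razenpuzes (rule 4 does not apply)
  razenpuzes → razinpuzis   [vowel merger]
  giving Orhan razinpuzis.
If borrowed from Vetune 'razenpuded' after the early changes, it would undergo only the recent ones:
  rule 4 (apocope): no change (razenpuded)
  rule 5 (vowel merger): razenpuded → razinpudid
  ⇒ as a loan: razinpudid
Orhan 'razinpudid' matches the loan outcome 'razinpudid', not the inherited 'razinpuzis' — it skipped the early Orhan changes, so it was borrowed from Vetune.

borrowed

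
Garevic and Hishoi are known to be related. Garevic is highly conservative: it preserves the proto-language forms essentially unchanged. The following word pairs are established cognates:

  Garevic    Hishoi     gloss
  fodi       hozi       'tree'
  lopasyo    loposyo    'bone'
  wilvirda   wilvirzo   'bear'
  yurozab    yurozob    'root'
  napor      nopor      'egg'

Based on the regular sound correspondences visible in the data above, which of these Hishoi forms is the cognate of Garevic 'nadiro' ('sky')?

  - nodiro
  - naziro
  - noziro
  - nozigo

lopasyo ~ loposyo — Garevic a corresponds to Hishoi o after a consonant, before a consonant other than r, m, n, p, b, f, v.
fodi ~ hozi — Garevic d corresponds to Hishoi z between vowels (before a front vowel).
Applying these to Garevic 'nadiro':
  nadiro → nodiro   (a→o after a consonant, before a consonant other than r, m, n, p, b, f, v)
  nodiro → noziro   (d→z between vowels (before a front vowel))
So the Hishoi cognate is 'noziro'.

noziro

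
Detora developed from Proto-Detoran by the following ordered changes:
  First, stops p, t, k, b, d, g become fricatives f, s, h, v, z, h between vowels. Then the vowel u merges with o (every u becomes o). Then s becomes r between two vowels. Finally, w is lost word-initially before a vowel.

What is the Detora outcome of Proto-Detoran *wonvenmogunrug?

onvenmohonrog

Detora: *wonvenmogunrug > wonvenmohunrug > wonvenmohonrog > onvenmohonrog  (by intervocalic lenition, vowel merger, glide loss)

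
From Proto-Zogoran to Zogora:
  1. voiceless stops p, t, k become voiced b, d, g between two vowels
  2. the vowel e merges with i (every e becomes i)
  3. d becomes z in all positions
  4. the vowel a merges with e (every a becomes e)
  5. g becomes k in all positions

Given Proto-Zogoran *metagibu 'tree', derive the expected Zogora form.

mizekibu

Zogora: start from *metagibu.
  rule 1 (intervocalic voicing): metagibu → medagibu
  rule 2 (vowel merger): medagibu → midagibu
  rule 3 (unconditioned shift): midagibu → mizagibu
  rule 4 (vowel merger): mizagibu → mizegibu
  rule 5 (unconditioned shift): mizegibu → mizekibu
  ⇒ Zogora mizekibu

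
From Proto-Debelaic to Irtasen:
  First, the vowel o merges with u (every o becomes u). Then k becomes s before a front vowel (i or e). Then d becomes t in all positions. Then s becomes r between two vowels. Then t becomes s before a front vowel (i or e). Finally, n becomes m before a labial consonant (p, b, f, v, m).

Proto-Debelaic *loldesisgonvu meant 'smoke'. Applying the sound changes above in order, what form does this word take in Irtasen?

lulserisgumvu

Irtasen: *loldesisgonvu
  loldesisgonvu → luldesisgunvu   [vowel merger]
  luldesisgunvu (rule 2 does not apply)
  luldesisgunvu → lultesisgunvu   [unconditioned shift]
  lultesisgunvu → lulterisgunvu   [rhotacism]
  lulterisgunvu → lulserisgunvu   [palatalisation]
  lulserisgunvu → lulserisgumvu   [nasal place assimilation]
  giving Irtasen lulserisgumvu.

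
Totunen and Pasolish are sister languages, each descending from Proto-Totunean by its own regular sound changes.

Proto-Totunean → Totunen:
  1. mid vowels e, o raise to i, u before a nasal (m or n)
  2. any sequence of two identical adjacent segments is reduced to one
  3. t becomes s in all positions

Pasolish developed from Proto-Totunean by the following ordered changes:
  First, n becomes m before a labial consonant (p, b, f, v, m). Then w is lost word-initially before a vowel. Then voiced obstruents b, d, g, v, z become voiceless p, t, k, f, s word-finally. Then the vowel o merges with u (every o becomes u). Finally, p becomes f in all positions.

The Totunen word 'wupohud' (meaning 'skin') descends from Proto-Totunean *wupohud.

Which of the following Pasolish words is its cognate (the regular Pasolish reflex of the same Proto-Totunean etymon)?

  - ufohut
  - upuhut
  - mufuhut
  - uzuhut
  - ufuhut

ufuhut

Pasolish: *wupohud
  wupohud (rule 1 does not apply)
  wupohud → upohud   [glide loss]
  upohud → upohut   [final devoicing]
  upohut → upuhut   [vowel merger]
  upuhut → ufuhut   [unconditioned shift]
  giving Pasolish ufuhut.
Only 'ufuhut' matches the regular Pasolish development of *wupohud.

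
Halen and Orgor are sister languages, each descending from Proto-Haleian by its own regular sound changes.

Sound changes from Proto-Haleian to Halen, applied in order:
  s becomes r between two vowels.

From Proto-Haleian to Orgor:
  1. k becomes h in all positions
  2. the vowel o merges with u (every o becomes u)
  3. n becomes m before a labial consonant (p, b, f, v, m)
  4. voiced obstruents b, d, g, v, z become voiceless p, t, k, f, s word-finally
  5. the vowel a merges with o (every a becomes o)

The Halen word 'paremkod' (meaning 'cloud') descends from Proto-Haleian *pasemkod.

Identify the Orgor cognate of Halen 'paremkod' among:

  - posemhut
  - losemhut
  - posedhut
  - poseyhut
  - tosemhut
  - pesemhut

Orgor: *pasemkod > pasemhod > pasemhud > pasemhut > posemhut  (by unconditioned shift, vowel merger, final devoicing, vowel merger)
Only 'posemhut' matches the regular Orgor development of *pasemkod.

posemhut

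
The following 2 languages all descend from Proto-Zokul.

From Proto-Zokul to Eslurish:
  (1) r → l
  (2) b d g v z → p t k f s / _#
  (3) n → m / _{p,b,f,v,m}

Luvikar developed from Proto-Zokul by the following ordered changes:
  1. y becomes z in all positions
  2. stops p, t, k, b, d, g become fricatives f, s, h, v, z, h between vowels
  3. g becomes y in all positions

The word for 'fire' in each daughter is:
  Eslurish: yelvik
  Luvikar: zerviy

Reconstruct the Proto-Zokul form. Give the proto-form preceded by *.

Position 3: Eslurish has l, Luvikar has r. Luvikar preserves r here (none of its changes turn any other segment into r), so the proto-segment is *r.
Position 1: Eslurish has y, Luvikar has z. Eslurish preserves y here (none of its changes turn any other segment into y), so the proto-segment is *y.
Verify the candidate proto-form against each daughter:
Eslurish: *yervig
  yervig → yelvig   [unconditioned shift]
  yelvig → yelvik   [final devoicing]
  yelvik (rule 3 does not apply)
  giving Eslurish yelvik.
Luvikar: start from *yervig.
  rule 1 (unconditioned shift): yervig → zervig
  rule 2: no change — zervig
  rule 3 (unconditioned shift): zervig → zerviy
  ⇒ Luvikar zerviy
Only *yervig yields all of Eslurish yelvik, Luvikar zerviy.

*yervig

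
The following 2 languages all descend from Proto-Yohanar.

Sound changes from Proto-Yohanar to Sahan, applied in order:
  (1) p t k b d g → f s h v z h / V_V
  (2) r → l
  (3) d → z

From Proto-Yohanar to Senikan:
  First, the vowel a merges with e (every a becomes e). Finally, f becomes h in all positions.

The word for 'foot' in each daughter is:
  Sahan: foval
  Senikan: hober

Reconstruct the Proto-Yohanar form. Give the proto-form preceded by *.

Position 1: Sahan has f, Senikan has h. Taking the neighbouring segments as reconstructed: Sahan f can only go back to *f; Senikan h could go back to *f or *h — the one source consistent with every daughter is *f.
Position 5: Sahan has l, Senikan has r. Senikan preserves r here (none of its changes turn any other segment into r), so the proto-segment is *r.
Continuing position by position gives *fobar; check it forward:
Sahan: *fobar > fovar > foval  (by intervocalic lenition, unconditioned shift)
Senikan: start from *fobar.
  rule 1 (vowel merger): fobar → fober
  rule 2 (unconditioned shift): fober → hober
  ⇒ Senikan hober
Only *fobar yields all of Sahan foval, Senikan hober.

*fobar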